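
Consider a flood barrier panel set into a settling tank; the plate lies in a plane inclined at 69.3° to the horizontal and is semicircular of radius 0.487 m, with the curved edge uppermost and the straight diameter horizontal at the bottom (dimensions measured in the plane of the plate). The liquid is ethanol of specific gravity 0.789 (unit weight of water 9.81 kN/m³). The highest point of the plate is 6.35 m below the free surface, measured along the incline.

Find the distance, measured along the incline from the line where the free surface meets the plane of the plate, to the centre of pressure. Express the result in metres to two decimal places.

γ = 0.789 × 9.81 = 7.74009 kN/m³.
Let θ = 69.3° be the plate's angle to the horizontal; measure y along the incline from where the plane meets the free surface. Vertical depth h = y·sinθ with sinθ = 0.935444.
The centroid lies 4r/(3π) = 0.206689 m above the diameter, so r − 4r/(3π) = 0.487 − 0.206689 = 0.280311 m below the topmost point, so y_c = 6.35 + 0.280311 = 6.63031 m and h_c = 6.63031 × 0.935444 = 6.20228 m.
A = πr²/2 = π × 0.487²/2 = 0.372544 m².
Resultant F = γ·h_c·A = 7.74009 × 6.20228 × 0.372544 = 17.8844 kN.
I_c = (π/8 − 8/(9π))·r⁴ = 0.109757 × 0.487⁴ = 0.00617374 m⁴.
Centre of pressure: y_p = y_c + I_c/(y_c·A) = 6.63031 + 0.00617374/(6.63031 × 0.372544) = 6.63031 + 0.00249941 = 6.63281 m along the plane.

y_p = 6.63 m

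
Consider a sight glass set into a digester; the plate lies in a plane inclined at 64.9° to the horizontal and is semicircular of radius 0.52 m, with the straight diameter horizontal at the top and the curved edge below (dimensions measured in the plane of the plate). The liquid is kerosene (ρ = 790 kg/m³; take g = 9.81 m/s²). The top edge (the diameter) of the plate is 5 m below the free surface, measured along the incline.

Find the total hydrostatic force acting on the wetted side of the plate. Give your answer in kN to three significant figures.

F ≈ 15.6 kN

γ = ρg = 790 × 9.81 / 1000 = 7.7499 kN/m³.
Let θ = 64.9° be the plate's angle to the horizontal; measure y along the incline from where the plane meets the free surface. Vertical depth h = y·sinθ with sinθ = 0.905569.
The centroid of a semicircle lies 4r/(3π) = 0.220695 m from the diameter, here below the top edge, so y_c = 5 + 0.220695 = 5.2207 m and h_c = 5.2207 × 0.905569 = 4.7277 m.
A = πr²/2 = π × 0.52²/2 = 0.424743 m².
Resultant F = γ·h_c·A = 7.7499 × 4.7277 × 0.424743 = 15.5622 kN.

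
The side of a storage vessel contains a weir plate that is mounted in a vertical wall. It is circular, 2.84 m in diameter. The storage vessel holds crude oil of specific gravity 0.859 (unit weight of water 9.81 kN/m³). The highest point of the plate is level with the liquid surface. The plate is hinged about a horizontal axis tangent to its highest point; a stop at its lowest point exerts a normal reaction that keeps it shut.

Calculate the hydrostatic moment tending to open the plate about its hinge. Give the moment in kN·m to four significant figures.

M ≈ 134.5 kN·m

γ = 0.859 × 9.81 = 8.42679 kN/m³.
The centroid is at the centre, 1.42 m below the top of the plate, so the centroid depth is h_c = 1.42 m.
A = π(1.42)² = 6.33471 m².
Resultant F = γ·h_c·A = 8.42679 × 1.42 × 6.33471 = 75.8014 kN.
I_c = πr⁴/4 = π × 1.42⁴/4 = 3.19333 m⁴.
Centre of pressure: y_p = y_c + I_c/(y_c·A) = 1.42 + 3.19333/(1.42 × 6.33471) = 1.42 + 0.355 = 1.775 m along the plane.
The resultant acts 1.42 + 0.355 = 1.775 m (along the plate) below the hinge at the top edge, so the moment about the hinge is M = F × 1.775 = 75.8014 × 1.775 = 134.547 kN·m.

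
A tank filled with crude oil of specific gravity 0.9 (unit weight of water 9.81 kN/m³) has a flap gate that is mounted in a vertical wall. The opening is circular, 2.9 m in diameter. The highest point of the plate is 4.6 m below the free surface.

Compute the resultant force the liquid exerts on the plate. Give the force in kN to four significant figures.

F ≈ 352.8 kN

γ = 0.9 × 9.81 = 8.829 kN/m³.
The centroid is at the centre, 1.45 m below the top of the plate, so the centroid depth is h_c = 4.6 + 1.45 = 6.05 m.
A = π(1.45)² = 6.6052 m².
Resultant F = γ·h_c·A = 8.829 × 6.05 × 6.6052 = 352.82 kN.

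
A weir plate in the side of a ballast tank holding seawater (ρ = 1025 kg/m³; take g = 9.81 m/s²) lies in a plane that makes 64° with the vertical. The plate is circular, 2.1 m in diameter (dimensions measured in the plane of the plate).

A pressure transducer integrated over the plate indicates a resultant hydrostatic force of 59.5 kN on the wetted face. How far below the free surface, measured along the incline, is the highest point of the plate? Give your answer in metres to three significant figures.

y_top ≈ 2.85 m

γ = ρg = 1025 × 9.81 / 1000 = 10.05525 kN/m³.
A = π(1.05)² = 3.46361 m².
From F = γ·h_c·A, the centroid depth is h_c = 59.5/(10.05525 × 3.46361) = 1.70842 m.
The plate makes 64° with the vertical, i.e. θ = 90° − 64° = 26° to the horizontal. Measuring y along the incline from the free-surface line, vertical depth h = y·sinθ with sinθ = 0.438371.
Along the incline, y_c = h_c/sinθ = 1.70842/0.438371 = 3.8972 m.
The centroid is at the centre, 1.05 m below the top of the plate, so the highest point sits at y_top = 3.8972 − 1.05 = 2.8472 m along the incline.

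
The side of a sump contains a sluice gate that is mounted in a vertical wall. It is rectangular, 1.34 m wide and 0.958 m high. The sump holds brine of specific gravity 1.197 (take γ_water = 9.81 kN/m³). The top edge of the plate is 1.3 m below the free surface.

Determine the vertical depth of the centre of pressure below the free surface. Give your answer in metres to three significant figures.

γ = 1.197 × 9.81 = 11.74257 kN/m³.
The centroid lies 0.958/2 = 0.479 m below the top edge, so the centroid depth is h_c = 1.3 + 0.479 = 1.779 m.
A = 1.34 × 0.958 = 1.28372 m².
Resultant F = γ·h_c·A = 11.74257 × 1.779 × 1.28372 = 26.817 kN.
I_c = b·h³/12 = 1.34 × 0.958³/12 = 0.0981793 m⁴.
Centre of pressure: y_p = y_c + I_c/(y_c·A) = 1.779 + 0.0981793/(1.779 × 1.28372) = 1.779 + 0.0429906 = 1.82199 m along the plane.

h_p = 1.82 m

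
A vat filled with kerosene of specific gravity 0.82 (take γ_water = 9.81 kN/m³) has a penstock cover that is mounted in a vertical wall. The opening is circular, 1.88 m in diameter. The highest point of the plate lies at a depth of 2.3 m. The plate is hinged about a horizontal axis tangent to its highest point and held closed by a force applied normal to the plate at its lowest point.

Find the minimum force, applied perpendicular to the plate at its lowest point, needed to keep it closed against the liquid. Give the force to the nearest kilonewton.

P ≈ 39 kN

γ = 0.82 × 9.81 = 8.0442 kN/m³.
The centroid is at the centre, 0.94 m below the top of the plate, so the centroid depth is h_c = 2.3 + 0.94 = 3.24 m.
A = π(0.94)² = 2.77591 m².
Resultant F = γ·h_c·A = 8.0442 × 3.24 × 2.77591 = 72.3491 kN.
I_c = πr⁴/4 = π × 0.94⁴/4 = 0.613199 m⁴.
Centre of pressure: y_p = y_c + I_c/(y_c·A) = 3.24 + 0.613199/(3.24 × 2.77591) = 3.24 + 0.0681791 = 3.30818 m along the plane.
The resultant acts 0.94 + 0.0681791 = 1.00818 m (along the plate) below the hinge at the top edge, so the moment about the hinge is M = F × 1.00818 = 72.3491 × 1.00818 = 72.9409 kN·m.
A normal force at the bottom, 1.88 m from the hinge, must supply this moment: P = 72.9409/1.88 = 38.7984 kN.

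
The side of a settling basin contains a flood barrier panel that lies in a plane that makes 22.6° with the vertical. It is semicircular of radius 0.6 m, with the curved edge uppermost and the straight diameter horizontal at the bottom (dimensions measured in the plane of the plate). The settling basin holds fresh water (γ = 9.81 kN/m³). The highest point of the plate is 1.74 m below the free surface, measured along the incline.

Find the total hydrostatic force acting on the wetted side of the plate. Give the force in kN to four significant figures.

F ≈ 10.68 kN

γ = 9.81 kN/m³.
The plate makes 22.6° with the vertical, i.e. θ = 90° − 22.6° = 67.4° to the horizontal. Measuring y along the incline from the free-surface line, vertical depth h = y·sinθ with sinθ = 0.923210.
The centroid lies 4r/(3π) = 0.254648 m above the diameter, so r − 4r/(3π) = 0.6 − 0.254648 = 0.345352 m below the topmost point, so y_c = 1.74 + 0.345352 = 2.08535 m and h_c = 2.08535 × 0.923210 = 1.92522 m.
A = πr²/2 = π × 0.6²/2 = 0.565487 m².
Resultant F = γ·h_c·A = 9.81 × 1.92522 × 0.565487 = 10.68 kN.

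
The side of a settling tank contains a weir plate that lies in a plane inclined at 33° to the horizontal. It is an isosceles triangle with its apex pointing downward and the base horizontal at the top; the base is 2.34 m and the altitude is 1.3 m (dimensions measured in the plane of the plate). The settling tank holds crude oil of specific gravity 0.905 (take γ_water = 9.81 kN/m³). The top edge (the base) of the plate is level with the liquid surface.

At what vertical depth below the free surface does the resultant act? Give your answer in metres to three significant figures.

γ = 0.905 × 9.81 = 8.87805 kN/m³.
Let θ = 33° be the plate's angle to the horizontal; measure y along the incline from where the plane meets the free surface. Vertical depth h = y·sinθ with sinθ = 0.544639.
With the apex down, the centroid sits h/3 = 1.3/3 = 0.433333 m below the base (the top edge), so y_c = 0.433333 m and h_c = 0.433333 × 0.544639 = 0.23601 m.
A = ½ × 2.34 × 1.3 = 1.521 m².
Resultant F = γ·h_c·A = 8.87805 × 0.23601 × 1.521 = 3.18696 kN.
I_c = b·h³/36 = 2.34 × 1.3³/36 = 0.142805 m⁴.
Centre of pressure: y_p = y_c + I_c/(y_c·A) = 0.433333 + 0.142805/(0.433333 × 1.521) = 0.433333 + 0.216667 = 0.65 m along the plane.
Vertically, h_p = y_p·sinθ = 0.65 × 0.544639 = 0.354015 m.

h_p = 0.354 m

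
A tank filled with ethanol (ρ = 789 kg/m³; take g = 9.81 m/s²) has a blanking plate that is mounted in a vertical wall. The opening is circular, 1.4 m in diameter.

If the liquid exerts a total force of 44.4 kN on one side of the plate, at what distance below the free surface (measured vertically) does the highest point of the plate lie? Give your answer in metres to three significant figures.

d_top ≈ 3.03 m

γ = ρg = 789 × 9.81 / 1000 = 7.74009 kN/m³.
A = π(0.7)² = 1.53938 m².
From F = γ·h_c·A, the centroid depth is h_c = 44.4/(7.74009 × 1.53938) = 3.72641 m.
The centroid is at the centre, 0.7 m below the top of the plate, so the highest point sits at h_top = 3.72641 − 0.7 = 3.02641 m below the surface.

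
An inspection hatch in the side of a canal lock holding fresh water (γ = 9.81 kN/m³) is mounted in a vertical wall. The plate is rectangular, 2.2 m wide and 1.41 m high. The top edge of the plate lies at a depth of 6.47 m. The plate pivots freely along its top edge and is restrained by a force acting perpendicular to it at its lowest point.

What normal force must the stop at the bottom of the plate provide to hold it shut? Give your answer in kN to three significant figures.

P ≈ 113 kN

γ = 9.81 kN/m³.
The centroid lies 1.41/2 = 0.705 m below the top edge, so the centroid depth is h_c = 6.47 + 0.705 = 7.175 m.
A = 2.2 × 1.41 = 3.102 m².
Resultant F = γ·h_c·A = 9.81 × 7.175 × 3.102 = 218.34 kN.
I_c = b·h³/12 = 2.2 × 1.41³/12 = 0.513924 m⁴.
Centre of pressure: y_p = y_c + I_c/(y_c·A) = 7.175 + 0.513924/(7.175 × 3.102) = 7.175 + 0.0230906 = 7.19809 m along the plane.
The resultant acts 0.705 + 0.0230906 = 0.728091 m (along the plate) below the hinge at the top edge, so the moment about the hinge is M = F × 0.728091 = 218.34 × 0.728091 = 158.971 kN·m.
A normal force at the bottom, 1.41 m from the hinge, must supply this moment: P = 158.971/1.41 = 112.745 kN.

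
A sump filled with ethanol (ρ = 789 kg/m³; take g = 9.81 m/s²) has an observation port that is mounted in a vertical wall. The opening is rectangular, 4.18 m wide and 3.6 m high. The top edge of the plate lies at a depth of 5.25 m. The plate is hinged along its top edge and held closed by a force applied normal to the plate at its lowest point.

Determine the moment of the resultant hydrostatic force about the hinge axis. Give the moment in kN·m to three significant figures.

M ≈ 1600 kN·m

γ = ρg = 789 × 9.81 / 1000 = 7.74009 kN/m³.
The centroid lies 3.6/2 = 1.8 m below the top edge, so the centroid depth is h_c = 5.25 + 1.8 = 7.05 m.
A = 4.18 × 3.6 = 15.048 m².
Resultant F = γ·h_c·A = 7.74009 × 7.05 × 15.048 = 821.134 kN.
I_c = b·h³/12 = 4.18 × 3.6³/12 = 16.2518 m⁴.
Centre of pressure: y_p = y_c + I_c/(y_c·A) = 7.05 + 16.2518/(7.05 × 15.048) = 7.05 + 0.153191 = 7.20319 m along the plane.
The resultant acts 1.8 + 0.153191 = 1.95319 m (along the plate) below the hinge at the top edge, so the moment about the hinge is M = F × 1.95319 = 821.134 × 1.95319 = 1603.83 kN·m.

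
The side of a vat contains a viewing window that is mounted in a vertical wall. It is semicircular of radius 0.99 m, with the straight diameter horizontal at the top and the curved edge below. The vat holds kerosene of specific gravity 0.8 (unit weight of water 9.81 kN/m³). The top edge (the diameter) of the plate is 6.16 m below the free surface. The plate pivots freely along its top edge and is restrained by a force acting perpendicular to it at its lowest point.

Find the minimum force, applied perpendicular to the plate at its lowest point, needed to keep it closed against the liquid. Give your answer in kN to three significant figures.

P ≈ 34.6 kN

γ = 0.8 × 9.81 = 7.848 kN/m³.
The centroid of a semicircle lies 4r/(3π) = 0.420169 m from the diameter, here below the top edge, so the centroid depth is h_c = 6.16 + 0.420169 = 6.58017 m.
A = πr²/2 = π × 0.99²/2 = 1.53954 m².
Resultant F = γ·h_c·A = 7.848 × 6.58017 × 1.53954 = 79.5037 kN.
I_c = (π/8 − 8/(9π))·r⁴ = 0.109757 × 0.99⁴ = 0.105432 m⁴.
Centre of pressure: y_p = y_c + I_c/(y_c·A) = 6.58017 + 0.105432/(6.58017 × 1.53954) = 6.58017 + 0.0104075 = 6.59058 m along the plane.
The resultant acts 0.420169 + 0.0104075 = 0.430577 m (along the plate) below the hinge at the top edge, so the moment about the hinge is M = F × 0.430577 = 79.5037 × 0.430577 = 34.2325 kN·m.
A normal force at the bottom, 0.99 m from the hinge, must supply this moment: P = 34.2325/0.99 = 34.5783 kN.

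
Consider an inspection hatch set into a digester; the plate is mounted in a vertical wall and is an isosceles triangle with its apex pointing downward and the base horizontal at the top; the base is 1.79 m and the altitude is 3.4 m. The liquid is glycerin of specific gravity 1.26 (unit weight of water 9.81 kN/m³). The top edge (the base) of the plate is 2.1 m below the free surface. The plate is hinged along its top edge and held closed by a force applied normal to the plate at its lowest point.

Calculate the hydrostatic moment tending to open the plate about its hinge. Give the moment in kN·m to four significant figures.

γ = 1.26 × 9.81 = 12.3606 kN/m³.
With the apex down, the centroid sits h/3 = 3.4/3 = 1.13333 m below the base (the top edge), so the centroid depth is h_c = 2.1 + 1.13333 = 3.23333 m.
A = ½ × 1.79 × 3.4 = 3.043 m².
Resultant F = γ·h_c·A = 12.3606 × 3.23333 × 3.043 = 121.616 kN.
I_c = b·h³/36 = 1.79 × 3.4³/36 = 1.95428 m⁴.
Centre of pressure: y_p = y_c + I_c/(y_c·A) = 3.23333 + 1.95428/(3.23333 × 3.043) = 3.23333 + 0.198625 = 3.43195 m along the plane.
The resultant acts 1.13333 + 0.198625 = 1.33196 m (along the plate) below the hinge at the top edge, so the moment about the hinge is M = F × 1.33196 = 121.616 × 1.33196 = 161.988 kN·m.

M ≈ 162.0 kN·m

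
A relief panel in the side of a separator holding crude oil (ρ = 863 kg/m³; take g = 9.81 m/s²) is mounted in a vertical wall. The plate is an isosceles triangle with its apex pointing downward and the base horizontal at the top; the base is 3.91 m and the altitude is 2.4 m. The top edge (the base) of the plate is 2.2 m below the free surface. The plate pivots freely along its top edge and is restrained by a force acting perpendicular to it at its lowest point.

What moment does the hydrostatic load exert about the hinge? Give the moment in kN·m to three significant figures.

γ = ρg = 863 × 9.81 / 1000 = 8.46603 kN/m³.
With the apex down, the centroid sits h/3 = 2.4/3 = 0.8 m below the base (the top edge), so the centroid depth is h_c = 2.2 + 0.8 = 3 m.
A = ½ × 3.91 × 2.4 = 4.692 m².
Resultant F = γ·h_c·A = 8.46603 × 3 × 4.692 = 119.168 kN.
I_c = b·h³/36 = 3.91 × 2.4³/36 = 1.50144 m⁴.
Centre of pressure: y_p = y_c + I_c/(y_c·A) = 3 + 1.50144/(3 × 4.692) = 3 + 0.106667 = 3.10667 m along the plane.
The resultant acts 0.8 + 0.106667 = 0.906667 m (along the plate) below the hinge at the top edge, so the moment about the hinge is M = F × 0.906667 = 119.168 × 0.906667 = 108.046 kN·m.

M ≈ 108 kN·m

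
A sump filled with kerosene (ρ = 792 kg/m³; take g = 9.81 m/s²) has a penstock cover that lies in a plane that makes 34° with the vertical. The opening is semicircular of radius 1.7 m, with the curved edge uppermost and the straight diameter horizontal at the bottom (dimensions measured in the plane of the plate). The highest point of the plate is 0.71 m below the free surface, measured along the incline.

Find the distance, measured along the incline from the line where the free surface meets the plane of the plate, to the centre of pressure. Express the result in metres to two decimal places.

γ = ρg = 792 × 9.81 / 1000 = 7.76952 kN/m³.
The plate makes 34° with the vertical, i.e. θ = 90° − 34° = 56° to the horizontal. Measuring y along the incline from the free-surface line, vertical depth h = y·sinθ with sinθ = 0.829038.
The centroid lies 4r/(3π) = 0.721502 m above the diameter, so r − 4r/(3π) = 1.7 − 0.721502 = 0.978498 m below the topmost point, so y_c = 0.71 + 0.978498 = 1.6885 m and h_c = 1.6885 × 0.829038 = 1.39983 m.
A = πr²/2 = π × 1.7²/2 = 4.5396 m².
Resultant F = γ·h_c·A = 7.76952 × 1.39983 × 4.5396 = 49.3727 kN.
I_c = (π/8 − 8/(9π))·r⁴ = 0.109757 × 1.7⁴ = 0.916701 m⁴.
Centre of pressure: y_p = y_c + I_c/(y_c·A) = 1.6885 + 0.916701/(1.6885 × 4.5396) = 1.6885 + 0.119594 = 1.80809 m along the plane.

y_p = 1.81 m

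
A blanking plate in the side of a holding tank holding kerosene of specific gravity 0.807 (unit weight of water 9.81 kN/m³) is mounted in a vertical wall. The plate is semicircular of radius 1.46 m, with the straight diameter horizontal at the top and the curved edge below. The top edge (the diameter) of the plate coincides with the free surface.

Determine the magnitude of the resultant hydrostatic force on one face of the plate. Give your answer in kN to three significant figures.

F ≈ 16.4 kN

γ = 0.807 × 9.81 = 7.91667 kN/m³.
The centroid of a semicircle lies 4r/(3π) = 0.619643 m from the diameter, here below the top edge, so the centroid depth is h_c = 0.619643 m.
A = πr²/2 = π × 1.46²/2 = 3.34831 m².
Resultant F = γ·h_c·A = 7.91667 × 0.619643 × 3.34831 = 16.4252 kN.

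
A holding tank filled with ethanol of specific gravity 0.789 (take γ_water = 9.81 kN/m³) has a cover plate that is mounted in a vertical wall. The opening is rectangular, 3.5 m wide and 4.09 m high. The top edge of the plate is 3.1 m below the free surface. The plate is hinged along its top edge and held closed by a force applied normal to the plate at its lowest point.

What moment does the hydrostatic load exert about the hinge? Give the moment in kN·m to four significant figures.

M ≈ 1320 kN·m

γ = 0.789 × 9.81 = 7.74009 kN/m³.
The centroid lies 4.09/2 = 2.045 m below the top edge, so the centroid depth is h_c = 3.1 + 2.045 = 5.145 m.
A = 3.5 × 4.09 = 14.315 m².
Resultant F = γ·h_c·A = 7.74009 × 5.145 × 14.315 = 570.063 kN.
I_c = b·h³/12 = 3.5 × 4.09³/12 = 19.9552 m⁴.
Centre of pressure: y_p = y_c + I_c/(y_c·A) = 5.145 + 19.9552/(5.145 × 14.315) = 5.145 + 0.270944 = 5.41594 m along the plane.
The resultant acts 2.045 + 0.270944 = 2.31594 m (along the plate) below the hinge at the top edge, so the moment about the hinge is M = F × 2.31594 = 570.063 × 2.31594 = 1320.23 kN·m.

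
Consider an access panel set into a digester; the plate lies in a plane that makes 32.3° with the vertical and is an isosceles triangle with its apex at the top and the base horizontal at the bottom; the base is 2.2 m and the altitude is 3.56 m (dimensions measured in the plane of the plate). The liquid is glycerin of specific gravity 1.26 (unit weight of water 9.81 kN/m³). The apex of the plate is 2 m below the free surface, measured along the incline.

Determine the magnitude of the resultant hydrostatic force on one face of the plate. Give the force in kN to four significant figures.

γ = 1.26 × 9.81 = 12.3606 kN/m³.
The plate makes 32.3° with the vertical, i.e. θ = 90° − 32.3° = 57.7° to the horizontal. Measuring y along the incline from the free-surface line, vertical depth h = y·sinθ with sinθ = 0.845262.
With the apex up, the centroid sits 2h/3 = 2 × 3.56/3 = 2.37333 m below the apex, so y_c = 2 + 2.37333 = 4.37333 m and h_c = 4.37333 × 0.845262 = 3.69661 m.
A = ½ × 2.2 × 3.56 = 3.916 m².
Resultant F = γ·h_c·A = 12.3606 × 3.69661 × 3.916 = 178.931 kN.

F ≈ 178.9 kN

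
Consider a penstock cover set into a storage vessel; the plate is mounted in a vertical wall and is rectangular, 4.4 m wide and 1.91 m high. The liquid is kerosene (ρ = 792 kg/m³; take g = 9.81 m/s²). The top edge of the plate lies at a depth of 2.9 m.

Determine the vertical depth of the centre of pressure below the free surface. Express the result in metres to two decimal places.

γ = ρg = 792 × 9.81 / 1000 = 7.76952 kN/m³.
The centroid lies 1.91/2 = 0.955 m below the top edge, so the centroid depth is h_c = 2.9 + 0.955 = 3.855 m.
A = 4.4 × 1.91 = 8.404 m².
Resultant F = γ·h_c·A = 7.76952 × 3.855 × 8.404 = 251.712 kN.
I_c = b·h³/12 = 4.4 × 1.91³/12 = 2.55489 m⁴.
Centre of pressure: y_p = y_c + I_c/(y_c·A) = 3.855 + 2.55489/(3.855 × 8.404) = 3.855 + 0.0788609 = 3.93386 m along the plane.

h_p = 3.93 m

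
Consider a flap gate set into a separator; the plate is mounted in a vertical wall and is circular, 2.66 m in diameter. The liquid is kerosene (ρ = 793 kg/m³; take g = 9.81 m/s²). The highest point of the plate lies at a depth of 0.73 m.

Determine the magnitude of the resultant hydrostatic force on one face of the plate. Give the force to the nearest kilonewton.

F ≈ 89 kN

γ = ρg = 793 × 9.81 / 1000 = 7.77933 kN/m³.
The centroid is at the centre, 1.33 m below the top of the plate, so the centroid depth is h_c = 0.73 + 1.33 = 2.06 m.
A = π(1.33)² = 5.55716 m².
Resultant F = γ·h_c·A = 7.77933 × 2.06 × 5.55716 = 89.0558 kN.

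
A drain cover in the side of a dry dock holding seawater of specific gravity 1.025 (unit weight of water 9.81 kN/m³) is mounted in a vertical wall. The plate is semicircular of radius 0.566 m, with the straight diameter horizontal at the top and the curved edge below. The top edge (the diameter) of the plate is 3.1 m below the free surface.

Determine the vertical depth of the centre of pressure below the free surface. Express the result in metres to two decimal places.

h_p = 3.35 m

γ = 1.025 × 9.81 = 10.05525 kN/m³.
The centroid of a semicircle lies 4r/(3π) = 0.240218 m from the diameter, here below the top edge, so the centroid depth is h_c = 3.1 + 0.240218 = 3.34022 m.
A = πr²/2 = π × 0.566²/2 = 0.503214 m².
Resultant F = γ·h_c·A = 10.05525 × 3.34022 × 0.503214 = 16.9013 kN.
I_c = (π/8 − 8/(9π))·r⁴ = 0.109757 × 0.566⁴ = 0.0112641 m⁴.
Centre of pressure: y_p = y_c + I_c/(y_c·A) = 3.34022 + 0.0112641/(3.34022 × 0.503214) = 3.34022 + 0.00670145 = 3.34692 m along the plane.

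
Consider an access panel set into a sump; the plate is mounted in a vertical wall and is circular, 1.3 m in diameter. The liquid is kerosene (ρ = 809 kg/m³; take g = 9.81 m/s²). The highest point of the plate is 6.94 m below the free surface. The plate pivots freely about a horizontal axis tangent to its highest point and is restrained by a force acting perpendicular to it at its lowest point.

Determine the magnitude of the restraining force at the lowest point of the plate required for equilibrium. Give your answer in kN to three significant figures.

γ = ρg = 809 × 9.81 / 1000 = 7.93629 kN/m³.
The centroid is at the centre, 0.65 m below the top of the plate, so the centroid depth is h_c = 6.94 + 0.65 = 7.59 m.
A = π(0.65)² = 1.32732 m².
Resultant F = γ·h_c·A = 7.93629 × 7.59 × 1.32732 = 79.953 kN.
I_c = πr⁴/4 = π × 0.65⁴/4 = 0.140198 m⁴.
Centre of pressure: y_p = y_c + I_c/(y_c·A) = 7.59 + 0.140198/(7.59 × 1.32732) = 7.59 + 0.0139163 = 7.60392 m along the plane.
The resultant acts 0.65 + 0.0139163 = 0.663916 m (along the plate) below the hinge at the top edge, so the moment about the hinge is M = F × 0.663916 = 79.953 × 0.663916 = 53.0821 kN·m.
A normal force at the bottom, 1.3 m from the hinge, must supply this moment: P = 53.0821/1.3 = 40.8324 kN.

P ≈ 40.8 kN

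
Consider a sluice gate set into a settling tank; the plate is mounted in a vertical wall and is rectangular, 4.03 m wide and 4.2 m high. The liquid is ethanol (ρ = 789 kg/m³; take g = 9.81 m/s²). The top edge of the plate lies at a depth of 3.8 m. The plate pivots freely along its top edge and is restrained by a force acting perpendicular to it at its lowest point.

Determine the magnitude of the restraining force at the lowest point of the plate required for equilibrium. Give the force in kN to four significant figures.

P ≈ 432.3 kN

γ = ρg = 789 × 9.81 / 1000 = 7.74009 kN/m³.
The centroid lies 4.2/2 = 2.1 m below the top edge, so the centroid depth is h_c = 3.8 + 2.1 = 5.9 m.
A = 4.03 × 4.2 = 16.926 m².
Resultant F = γ·h_c·A = 7.74009 × 5.9 × 16.926 = 772.952 kN.
I_c = b·h³/12 = 4.03 × 4.2³/12 = 24.8812 m⁴.
Centre of pressure: y_p = y_c + I_c/(y_c·A) = 5.9 + 24.8812/(5.9 × 16.926) = 5.9 + 0.249152 = 6.14915 m along the plane.
The resultant acts 2.1 + 0.249152 = 2.34915 m (along the plate) below the hinge at the top edge, so the moment about the hinge is M = F × 2.34915 = 772.952 × 2.34915 = 1815.78 kN·m.
A normal force at the bottom, 4.2 m from the hinge, must supply this moment: P = 1815.78/4.2 = 432.329 kN.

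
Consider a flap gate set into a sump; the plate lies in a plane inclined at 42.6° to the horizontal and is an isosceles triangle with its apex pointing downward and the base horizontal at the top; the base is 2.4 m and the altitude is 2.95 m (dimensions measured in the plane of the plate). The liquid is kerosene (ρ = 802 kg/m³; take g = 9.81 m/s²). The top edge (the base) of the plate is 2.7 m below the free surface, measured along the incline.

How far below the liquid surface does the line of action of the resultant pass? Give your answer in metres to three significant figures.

γ = ρg = 802 × 9.81 / 1000 = 7.86762 kN/m³.
Let θ = 42.6° be the plate's angle to the horizontal; measure y along the incline from where the plane meets the free surface. Vertical depth h = y·sinθ with sinθ = 0.676876.
With the apex down, the centroid sits h/3 = 2.95/3 = 0.983333 m below the base (the top edge), so y_c = 2.7 + 0.983333 = 3.68333 m and h_c = 3.68333 × 0.676876 = 2.49316 m.
A = ½ × 2.4 × 2.95 = 3.54 m².
Resultant F = γ·h_c·A = 7.86762 × 2.49316 × 3.54 = 69.4379 kN.
I_c = b·h³/36 = 2.4 × 2.95³/36 = 1.71149 m⁴.
Centre of pressure: y_p = y_c + I_c/(y_c·A) = 3.68333 + 1.71149/(3.68333 × 3.54) = 3.68333 + 0.131259 = 3.81459 m along the plane.
Vertically, h_p = y_p·sinθ = 3.81459 × 0.676876 = 2.582 m.

h_p = 2.58 m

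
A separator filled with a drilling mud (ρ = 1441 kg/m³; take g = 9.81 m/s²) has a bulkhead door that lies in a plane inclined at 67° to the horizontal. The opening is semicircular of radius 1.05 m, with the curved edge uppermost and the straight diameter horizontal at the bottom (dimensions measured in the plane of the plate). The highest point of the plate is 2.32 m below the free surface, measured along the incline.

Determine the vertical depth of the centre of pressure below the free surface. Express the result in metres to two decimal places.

γ = ρg = 1441 × 9.81 / 1000 = 14.13621 kN/m³.
Let θ = 67° be the plate's angle to the horizontal; measure y along the incline from where the plane meets the free surface. Vertical depth h = y·sinθ with sinθ = 0.920505.
The centroid lies 4r/(3π) = 0.445634 m above the diameter, so r − 4r/(3π) = 1.05 − 0.445634 = 0.604366 m below the topmost point, so y_c = 2.32 + 0.604366 = 2.92437 m and h_c = 2.92437 × 0.920505 = 2.6919 m.
A = πr²/2 = π × 1.05²/2 = 1.7318 m².
Resultant F = γ·h_c·A = 14.13621 × 2.6919 × 1.7318 = 65.9006 kN.
I_c = (π/8 − 8/(9π))·r⁴ = 0.109757 × 1.05⁴ = 0.13341 m⁴.
Centre of pressure: y_p = y_c + I_c/(y_c·A) = 2.92437 + 0.13341/(2.92437 × 1.7318) = 2.92437 + 0.0263426 = 2.95071 m along the plane.
Vertically, h_p = y_p·sinθ = 2.95071 × 0.920505 = 2.71614 m.

h_p = 2.72 m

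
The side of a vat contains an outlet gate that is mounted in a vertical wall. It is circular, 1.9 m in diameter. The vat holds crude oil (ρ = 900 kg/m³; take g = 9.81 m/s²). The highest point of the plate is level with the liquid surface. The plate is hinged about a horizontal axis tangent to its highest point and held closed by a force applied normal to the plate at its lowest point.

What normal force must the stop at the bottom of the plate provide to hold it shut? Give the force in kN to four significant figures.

P ≈ 14.86 kN

γ = ρg = 900 × 9.81 / 1000 = 8.829 kN/m³.
The centroid is at the centre, 0.95 m below the top of the plate, so the centroid depth is h_c = 0.95 m.
A = π(0.95)² = 2.83529 m².
Resultant F = γ·h_c·A = 8.829 × 0.95 × 2.83529 = 23.7811 kN.
I_c = πr⁴/4 = π × 0.95⁴/4 = 0.639712 m⁴.
Centre of pressure: y_p = y_c + I_c/(y_c·A) = 0.95 + 0.639712/(0.95 × 2.83529) = 0.95 + 0.2375 = 1.1875 m along the plane.
The resultant acts 0.95 + 0.2375 = 1.1875 m (along the plate) below the hinge at the top edge, so the moment about the hinge is M = F × 1.1875 = 23.7811 × 1.1875 = 28.2401 kN·m.
A normal force at the bottom, 1.9 m from the hinge, must supply this moment: P = 28.2401/1.9 = 14.8632 kN.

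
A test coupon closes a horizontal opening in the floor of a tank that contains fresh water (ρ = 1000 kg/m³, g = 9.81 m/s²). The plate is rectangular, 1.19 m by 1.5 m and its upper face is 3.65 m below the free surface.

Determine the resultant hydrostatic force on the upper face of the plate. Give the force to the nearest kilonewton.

F ≈ 64 kN

γ = ρg = 1000 × 9.81 = 9810 N/m³ = 9.81 kN/m³.
The plate is horizontal, so pressure is uniform at p = γ·h = 9.81 × 3.65 = 35.8065 kN/m².
A = 1.19 × 1.5 = 1.785 m².
F = p·A = 35.8065 × 1.785 = 63.9146 kN.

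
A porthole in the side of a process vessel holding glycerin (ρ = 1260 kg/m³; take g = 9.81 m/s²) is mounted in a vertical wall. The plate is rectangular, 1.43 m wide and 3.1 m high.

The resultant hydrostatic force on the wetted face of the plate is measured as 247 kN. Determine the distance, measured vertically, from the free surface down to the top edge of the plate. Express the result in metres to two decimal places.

d_top ≈ 2.96 m

γ = ρg = 1260 × 9.81 / 1000 = 12.3606 kN/m³.
A = 1.43 × 3.1 = 4.433 m².
From F = γ·h_c·A, the centroid depth is h_c = 247/(12.3606 × 4.433) = 4.50775 m.
The centroid lies 3.1/2 = 1.55 m below the top edge, so the top edge sits at h_top = 4.50775 − 1.55 = 2.95775 m below the surface.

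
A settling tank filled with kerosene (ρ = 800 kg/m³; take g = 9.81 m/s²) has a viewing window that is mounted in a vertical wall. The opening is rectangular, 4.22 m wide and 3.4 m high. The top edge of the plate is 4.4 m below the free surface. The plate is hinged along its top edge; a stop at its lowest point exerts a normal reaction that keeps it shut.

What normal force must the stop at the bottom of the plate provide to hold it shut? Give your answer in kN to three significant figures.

γ = ρg = 800 × 9.81 / 1000 = 7.848 kN/m³.
The centroid lies 3.4/2 = 1.7 m below the top edge, so the centroid depth is h_c = 4.4 + 1.7 = 6.1 m.
A = 4.22 × 3.4 = 14.348 m².
Resultant F = γ·h_c·A = 7.848 × 6.1 × 14.348 = 686.879 kN.
I_c = b·h³/12 = 4.22 × 3.4³/12 = 13.8219 m⁴.
Centre of pressure: y_p = y_c + I_c/(y_c·A) = 6.1 + 13.8219/(6.1 × 14.348) = 6.1 + 0.157923 = 6.25792 m along the plane.
The resultant acts 1.7 + 0.157923 = 1.85792 m (along the plate) below the hinge at the top edge, so the moment about the hinge is M = F × 1.85792 = 686.879 × 1.85792 = 1276.17 kN·m.
A normal force at the bottom, 3.4 m from the hinge, must supply this moment: P = 1276.17/3.4 = 375.344 kN.

P ≈ 375 kN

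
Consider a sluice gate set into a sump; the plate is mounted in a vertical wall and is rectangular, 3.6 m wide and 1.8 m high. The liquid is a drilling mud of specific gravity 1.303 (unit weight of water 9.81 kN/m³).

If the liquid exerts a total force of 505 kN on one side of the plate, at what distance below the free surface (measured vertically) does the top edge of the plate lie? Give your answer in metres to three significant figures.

d_top ≈ 5.20 m

γ = 1.303 × 9.81 = 12.78243 kN/m³.
A = 3.6 × 1.8 = 6.48 m².
From F = γ·h_c·A, the centroid depth is h_c = 505/(12.78243 × 6.48) = 6.09681 m.
The centroid lies 1.8/2 = 0.9 m below the top edge, so the top edge sits at h_top = 6.09681 − 0.9 = 5.19681 m below the surface.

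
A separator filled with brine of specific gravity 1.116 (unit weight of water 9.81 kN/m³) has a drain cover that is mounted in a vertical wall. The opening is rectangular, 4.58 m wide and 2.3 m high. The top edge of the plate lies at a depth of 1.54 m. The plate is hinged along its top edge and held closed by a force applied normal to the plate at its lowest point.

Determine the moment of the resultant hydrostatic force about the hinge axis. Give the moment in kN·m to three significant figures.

M ≈ 408 kN·m

γ = 1.116 × 9.81 = 10.94796 kN/m³.
The centroid lies 2.3/2 = 1.15 m below the top edge, so the centroid depth is h_c = 1.54 + 1.15 = 2.69 m.
A = 4.58 × 2.3 = 10.534 m².
Resultant F = γ·h_c·A = 10.94796 × 2.69 × 10.534 = 310.226 kN.
I_c = b·h³/12 = 4.58 × 2.3³/12 = 4.64374 m⁴.
Centre of pressure: y_p = y_c + I_c/(y_c·A) = 2.69 + 4.64374/(2.69 × 10.534) = 2.69 + 0.163879 = 2.85388 m along the plane.
The resultant acts 1.15 + 0.163879 = 1.31388 m (along the plate) below the hinge at the top edge, so the moment about the hinge is M = F × 1.31388 = 310.226 × 1.31388 = 407.6 kN·m.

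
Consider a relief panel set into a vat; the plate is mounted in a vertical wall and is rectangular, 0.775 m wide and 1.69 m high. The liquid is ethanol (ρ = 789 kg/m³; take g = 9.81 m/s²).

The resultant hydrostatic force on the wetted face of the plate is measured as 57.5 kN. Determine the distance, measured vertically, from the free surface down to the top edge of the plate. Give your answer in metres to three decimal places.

γ = ρg = 789 × 9.81 / 1000 = 7.74009 kN/m³.
A = 0.775 × 1.69 = 1.30975 m².
From F = γ·h_c·A, the centroid depth is h_c = 57.5/(7.74009 × 1.30975) = 5.67196 m.
The centroid lies 1.69/2 = 0.845 m below the top edge, so the top edge sits at h_top = 5.67196 − 0.845 = 4.82696 m below the surface.

d_top ≈ 4.827 m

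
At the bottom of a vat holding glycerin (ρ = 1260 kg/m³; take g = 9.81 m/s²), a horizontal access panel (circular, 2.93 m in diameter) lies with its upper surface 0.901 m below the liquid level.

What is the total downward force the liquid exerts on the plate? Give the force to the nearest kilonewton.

F ≈ 75 kN

γ = ρg = 1260 × 9.81 / 1000 = 12.3606 kN/m³.
The plate is horizontal, so pressure is uniform at p = γ·h = 12.3606 × 0.901 = 11.1369 kN/m².
A = π(1.465)² = 6.74256 m².
F = p·A = 11.1369 × 6.74256 = 75.0912 kN.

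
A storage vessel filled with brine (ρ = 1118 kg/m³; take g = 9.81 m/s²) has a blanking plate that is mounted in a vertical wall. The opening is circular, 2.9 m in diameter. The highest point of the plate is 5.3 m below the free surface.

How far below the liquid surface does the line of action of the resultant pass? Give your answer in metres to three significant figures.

γ = ρg = 1118 × 9.81 / 1000 = 10.96758 kN/m³.
The centroid is at the centre, 1.45 m below the top of the plate, so the centroid depth is h_c = 5.3 + 1.45 = 6.75 m.
A = π(1.45)² = 6.6052 m².
Resultant F = γ·h_c·A = 10.96758 × 6.75 × 6.6052 = 488.991 kN.
I_c = πr⁴/4 = π × 1.45⁴/4 = 3.47186 m⁴.
Centre of pressure: y_p = y_c + I_c/(y_c·A) = 6.75 + 3.47186/(6.75 × 6.6052) = 6.75 + 0.0778704 = 6.82787 m along the plane.

h_p = 6.83 m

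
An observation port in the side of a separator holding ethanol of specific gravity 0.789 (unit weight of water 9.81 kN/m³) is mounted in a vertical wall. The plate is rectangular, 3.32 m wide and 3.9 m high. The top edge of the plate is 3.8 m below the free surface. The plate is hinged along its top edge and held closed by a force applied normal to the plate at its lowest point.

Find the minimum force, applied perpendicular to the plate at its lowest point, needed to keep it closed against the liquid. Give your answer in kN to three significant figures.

P ≈ 321 kN

γ = 0.789 × 9.81 = 7.74009 kN/m³.
The centroid lies 3.9/2 = 1.95 m below the top edge, so the centroid depth is h_c = 3.8 + 1.95 = 5.75 m.
A = 3.32 × 3.9 = 12.948 m².
Resultant F = γ·h_c·A = 7.74009 × 5.75 × 12.948 = 576.257 kN.
I_c = b·h³/12 = 3.32 × 3.9³/12 = 16.4116 m⁴.
Centre of pressure: y_p = y_c + I_c/(y_c·A) = 5.75 + 16.4116/(5.75 × 12.948) = 5.75 + 0.220435 = 5.97044 m along the plane.
The resultant acts 1.95 + 0.220435 = 2.17043 m (along the plate) below the hinge at the top edge, so the moment about the hinge is M = F × 2.17043 = 576.257 × 2.17043 = 1250.73 kN·m.
A normal force at the bottom, 3.9 m from the hinge, must supply this moment: P = 1250.73/3.9 = 320.7 kN.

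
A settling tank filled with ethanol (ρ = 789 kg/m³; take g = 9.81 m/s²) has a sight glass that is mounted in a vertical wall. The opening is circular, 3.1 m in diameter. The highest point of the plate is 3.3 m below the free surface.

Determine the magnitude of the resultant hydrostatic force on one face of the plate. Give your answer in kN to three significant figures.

F ≈ 283 kN

γ = ρg = 789 × 9.81 / 1000 = 7.74009 kN/m³.
The centroid is at the centre, 1.55 m below the top of the plate, so the centroid depth is h_c = 3.3 + 1.55 = 4.85 m.
A = π(1.55)² = 7.54768 m².
Resultant F = γ·h_c·A = 7.74009 × 4.85 × 7.54768 = 283.336 kN.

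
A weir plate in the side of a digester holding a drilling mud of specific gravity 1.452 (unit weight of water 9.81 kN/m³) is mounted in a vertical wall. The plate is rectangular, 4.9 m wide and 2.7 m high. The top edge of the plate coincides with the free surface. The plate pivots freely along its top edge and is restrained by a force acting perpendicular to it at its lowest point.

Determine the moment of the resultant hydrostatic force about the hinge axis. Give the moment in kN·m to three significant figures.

M ≈ 458 kN·m

γ = 1.452 × 9.81 = 14.24412 kN/m³.
The centroid lies 2.7/2 = 1.35 m below the top edge, so the centroid depth is h_c = 1.35 m.
A = 4.9 × 2.7 = 13.23 m².
Resultant F = γ·h_c·A = 14.24412 × 1.35 × 13.23 = 254.407 kN.
I_c = b·h³/12 = 4.9 × 2.7³/12 = 8.03723 m⁴.
Centre of pressure: y_p = y_c + I_c/(y_c·A) = 1.35 + 8.03723/(1.35 × 13.23) = 1.35 + 0.45 = 1.8 m along the plane.
The resultant acts 1.35 + 0.45 = 1.8 m (along the plate) below the hinge at the top edge, so the moment about the hinge is M = F × 1.8 = 254.407 × 1.8 = 457.933 kN·m.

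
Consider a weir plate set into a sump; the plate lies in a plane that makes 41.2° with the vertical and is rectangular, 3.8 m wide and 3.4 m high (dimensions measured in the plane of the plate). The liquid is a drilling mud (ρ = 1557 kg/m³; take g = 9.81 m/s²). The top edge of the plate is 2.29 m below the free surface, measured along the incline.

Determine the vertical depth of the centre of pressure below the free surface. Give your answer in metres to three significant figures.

γ = ρg = 1557 × 9.81 / 1000 = 15.27417 kN/m³.
The plate makes 41.2° with the vertical, i.e. θ = 90° − 41.2° = 48.8° to the horizontal. Measuring y along the incline from the free-surface line, vertical depth h = y·sinθ with sinθ = 0.752415.
The centroid lies 3.4/2 = 1.7 m below the top edge, so y_c = 2.29 + 1.7 = 3.99 m and h_c = 3.99 × 0.752415 = 3.00214 m.
A = 3.8 × 3.4 = 12.92 m².
Resultant F = γ·h_c·A = 15.27417 × 3.00214 × 12.92 = 592.449 kN.
I_c = b·h³/12 = 3.8 × 3.4³/12 = 12.4463 m⁴.
Centre of pressure: y_p = y_c + I_c/(y_c·A) = 3.99 + 12.4463/(3.99 × 12.92) = 3.99 + 0.241438 = 4.23144 m along the plane.
Vertically, h_p = y_p·sinθ = 4.23144 × 0.752415 = 3.1838 m.

h_p = 3.18 m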